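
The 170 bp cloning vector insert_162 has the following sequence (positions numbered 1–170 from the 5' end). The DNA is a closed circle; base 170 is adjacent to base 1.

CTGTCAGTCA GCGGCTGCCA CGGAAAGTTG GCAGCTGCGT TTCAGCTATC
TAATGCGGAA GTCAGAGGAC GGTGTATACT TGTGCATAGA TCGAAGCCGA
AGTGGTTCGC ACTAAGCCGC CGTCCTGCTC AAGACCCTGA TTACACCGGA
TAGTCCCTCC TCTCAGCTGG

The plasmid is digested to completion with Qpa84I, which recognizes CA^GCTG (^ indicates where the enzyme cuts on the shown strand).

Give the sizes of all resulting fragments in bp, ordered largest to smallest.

Qpa84I sites (CAGCTG) start at positions 32, 164.
Qpa84I cuts after base 2 of each site, so after positions 33, 165.
Circular molecule, 2 cuts → 2 fragments:
  34–165 → 132 bp
  166–170 then 1–33 → 5 + 33 = 38 bp
Sorted largest to smallest: 132, 38 bp.

132, 38 bp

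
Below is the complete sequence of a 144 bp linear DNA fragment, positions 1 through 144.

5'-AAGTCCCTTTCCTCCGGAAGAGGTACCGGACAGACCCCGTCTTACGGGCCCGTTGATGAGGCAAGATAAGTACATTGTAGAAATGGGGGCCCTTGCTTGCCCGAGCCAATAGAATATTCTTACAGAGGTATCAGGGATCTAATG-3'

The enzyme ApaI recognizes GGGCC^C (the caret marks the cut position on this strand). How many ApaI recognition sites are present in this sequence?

2

GGGCCC occurs starting at positions 46, 87.
ApaI cuts at 2 sites.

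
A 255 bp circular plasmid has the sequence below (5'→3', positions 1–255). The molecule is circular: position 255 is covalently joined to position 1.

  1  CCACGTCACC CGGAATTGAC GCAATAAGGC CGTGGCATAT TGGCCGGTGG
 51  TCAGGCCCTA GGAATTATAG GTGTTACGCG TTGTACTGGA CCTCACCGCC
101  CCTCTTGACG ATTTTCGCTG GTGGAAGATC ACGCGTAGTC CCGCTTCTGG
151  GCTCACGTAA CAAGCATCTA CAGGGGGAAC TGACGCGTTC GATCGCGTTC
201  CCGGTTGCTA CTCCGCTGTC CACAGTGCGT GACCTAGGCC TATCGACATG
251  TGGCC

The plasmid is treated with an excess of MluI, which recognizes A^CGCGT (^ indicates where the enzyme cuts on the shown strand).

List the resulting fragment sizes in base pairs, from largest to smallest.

MluI sites (ACGCGT) start at positions 76, 131, 183.
MluI cuts after the first base of each site, so after positions 76, 131, 183.
Circular molecule, 3 cuts → 3 fragments:
  77–131 → 55 bp
  132–183 → 52 bp
  184–255 then 1–76 → 72 + 76 = 148 bp
Sorted largest to smallest: 148, 55, 52 bp.

148, 55, 52 bp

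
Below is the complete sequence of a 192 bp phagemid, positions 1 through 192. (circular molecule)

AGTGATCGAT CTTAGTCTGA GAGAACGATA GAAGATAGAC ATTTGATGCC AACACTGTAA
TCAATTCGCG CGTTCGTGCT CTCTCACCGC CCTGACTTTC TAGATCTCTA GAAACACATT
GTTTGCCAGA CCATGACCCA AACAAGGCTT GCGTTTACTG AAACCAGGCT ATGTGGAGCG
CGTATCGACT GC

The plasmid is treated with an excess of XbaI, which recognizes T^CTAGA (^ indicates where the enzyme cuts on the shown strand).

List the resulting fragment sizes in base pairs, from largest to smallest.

184, 8 bp

XbaI sites (TCTAGA) start at positions 99, 107.
XbaI cuts after the first base of each site, so after positions 99, 107.
Circular molecule, 2 cuts → 2 fragments:
  100–107 → 8 bp
  108–192 then 1–99 → 85 + 99 = 184 bp
Sorted largest to smallest: 184, 8 bp.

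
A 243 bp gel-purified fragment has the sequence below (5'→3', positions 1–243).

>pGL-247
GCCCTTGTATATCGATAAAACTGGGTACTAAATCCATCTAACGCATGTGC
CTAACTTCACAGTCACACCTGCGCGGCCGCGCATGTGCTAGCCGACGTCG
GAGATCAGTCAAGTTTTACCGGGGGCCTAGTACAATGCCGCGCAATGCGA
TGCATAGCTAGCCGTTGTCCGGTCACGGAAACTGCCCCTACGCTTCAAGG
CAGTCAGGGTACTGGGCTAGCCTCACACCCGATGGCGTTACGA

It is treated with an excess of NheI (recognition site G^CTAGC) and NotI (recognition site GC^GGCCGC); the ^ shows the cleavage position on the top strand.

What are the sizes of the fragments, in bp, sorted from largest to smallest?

74, 70, 59, 27, 13 bp

NheI sites (GCTAGC) start at positions 87, 157, 216.
NheI cuts after the first base of each site, so after positions 87, 157, 216.
The NotI site (GCGGCCGC) starts at position 73.
NotI cuts after base 2 of each site, so after position 74.
Combined cut positions: 74, 87, 157, 216.
Linear molecule, 4 cuts → 5 fragments:
  1–74 → 74 bp
  75–87 → 13 bp
  88–157 → 70 bp
  158–216 → 59 bp
  217–243 → 27 bp
Sorted largest to smallest: 74, 70, 59, 27, 13 bp.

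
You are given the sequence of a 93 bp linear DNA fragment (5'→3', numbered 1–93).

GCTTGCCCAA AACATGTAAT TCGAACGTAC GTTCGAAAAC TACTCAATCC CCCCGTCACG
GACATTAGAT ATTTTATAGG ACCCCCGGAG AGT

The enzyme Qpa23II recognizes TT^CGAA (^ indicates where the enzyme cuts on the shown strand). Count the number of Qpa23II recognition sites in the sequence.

2

TTCGAA occurs starting at positions 20, 32.
Qpa23II cuts at 2 sites.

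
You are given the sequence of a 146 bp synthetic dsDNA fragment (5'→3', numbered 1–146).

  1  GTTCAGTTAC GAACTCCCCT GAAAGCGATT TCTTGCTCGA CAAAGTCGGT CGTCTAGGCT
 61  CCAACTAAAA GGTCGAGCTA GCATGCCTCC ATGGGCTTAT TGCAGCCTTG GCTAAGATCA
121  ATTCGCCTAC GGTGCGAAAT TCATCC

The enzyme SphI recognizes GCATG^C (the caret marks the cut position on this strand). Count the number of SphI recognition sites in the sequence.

1

GCATGC occurs starting at position 81.
SphI cuts at 1 site.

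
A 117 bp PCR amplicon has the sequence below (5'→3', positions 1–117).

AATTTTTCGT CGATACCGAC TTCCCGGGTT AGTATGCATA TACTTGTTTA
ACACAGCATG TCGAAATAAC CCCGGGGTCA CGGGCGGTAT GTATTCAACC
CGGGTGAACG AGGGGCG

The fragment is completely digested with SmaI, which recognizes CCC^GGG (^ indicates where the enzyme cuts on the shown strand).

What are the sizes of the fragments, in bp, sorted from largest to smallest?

48, 28, 25, 16 bp

SmaI sites (CCCGGG) start at positions 23, 71, 99.
SmaI cuts after base 3 of each site, so after positions 25, 73, 101.
Linear molecule, 3 cuts → 4 fragments:
  1–25 → 25 bp
  26–73 → 48 bp
  74–101 → 28 bp
  102–117 → 16 bp
Sorted largest to smallest: 48, 28, 25, 16 bp.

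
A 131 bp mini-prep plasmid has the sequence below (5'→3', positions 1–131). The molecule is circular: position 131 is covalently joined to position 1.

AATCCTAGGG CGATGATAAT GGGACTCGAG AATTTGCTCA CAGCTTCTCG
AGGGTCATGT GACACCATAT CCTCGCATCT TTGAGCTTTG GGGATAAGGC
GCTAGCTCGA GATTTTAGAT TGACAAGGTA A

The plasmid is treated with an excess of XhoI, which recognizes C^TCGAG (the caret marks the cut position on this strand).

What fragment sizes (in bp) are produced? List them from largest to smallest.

XhoI sites (CTCGAG) start at positions 25, 47, 106.
XhoI cuts after the first base of each site, so after positions 25, 47, 106.
Circular molecule, 3 cuts → 3 fragments:
  26–47 → 22 bp
  48–106 → 59 bp
  107–131 then 1–25 → 25 + 25 = 50 bp
Sorted largest to smallest: 59, 50, 22 bp.

59, 50, 22 bp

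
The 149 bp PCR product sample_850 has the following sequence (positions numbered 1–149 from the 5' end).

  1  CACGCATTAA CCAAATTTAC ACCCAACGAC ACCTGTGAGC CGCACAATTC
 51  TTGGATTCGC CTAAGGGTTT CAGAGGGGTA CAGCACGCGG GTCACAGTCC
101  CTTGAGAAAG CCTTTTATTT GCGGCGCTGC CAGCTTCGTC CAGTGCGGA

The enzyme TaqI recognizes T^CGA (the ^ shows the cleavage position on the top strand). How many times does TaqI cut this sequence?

0

No occurrence of TCGA is present in the sequence.
TaqI does not cut: 0 sites.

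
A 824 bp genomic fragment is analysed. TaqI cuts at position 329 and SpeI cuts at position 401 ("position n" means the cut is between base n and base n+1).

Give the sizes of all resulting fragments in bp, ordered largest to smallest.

Combined cut positions (sorted): 329, 401.
Linear molecule, 2 cuts → 3 fragments:
  329 − 0 = 329 bp
  401 − 329 = 72 bp
  824 − 401 = 423 bp
Sorted largest to smallest: 423, 329, 72 bp.

423, 329, 72 bp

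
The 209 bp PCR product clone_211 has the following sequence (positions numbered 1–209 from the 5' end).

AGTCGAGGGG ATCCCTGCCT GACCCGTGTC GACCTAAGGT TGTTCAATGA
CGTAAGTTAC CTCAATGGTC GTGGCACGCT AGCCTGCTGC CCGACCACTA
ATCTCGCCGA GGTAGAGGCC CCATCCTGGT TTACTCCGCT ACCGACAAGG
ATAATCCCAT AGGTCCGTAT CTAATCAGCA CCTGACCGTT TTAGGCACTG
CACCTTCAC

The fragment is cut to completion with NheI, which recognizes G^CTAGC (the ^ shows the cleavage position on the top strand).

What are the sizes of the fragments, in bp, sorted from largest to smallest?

131, 78 bp

The NheI site (GCTAGC) starts at position 78.
NheI cuts after the first base of each site, so after position 78.
Linear molecule, 1 cut → 2 fragments:
  1–78 → 78 bp
  79–209 → 131 bp
Sorted largest to smallest: 131, 78 bp.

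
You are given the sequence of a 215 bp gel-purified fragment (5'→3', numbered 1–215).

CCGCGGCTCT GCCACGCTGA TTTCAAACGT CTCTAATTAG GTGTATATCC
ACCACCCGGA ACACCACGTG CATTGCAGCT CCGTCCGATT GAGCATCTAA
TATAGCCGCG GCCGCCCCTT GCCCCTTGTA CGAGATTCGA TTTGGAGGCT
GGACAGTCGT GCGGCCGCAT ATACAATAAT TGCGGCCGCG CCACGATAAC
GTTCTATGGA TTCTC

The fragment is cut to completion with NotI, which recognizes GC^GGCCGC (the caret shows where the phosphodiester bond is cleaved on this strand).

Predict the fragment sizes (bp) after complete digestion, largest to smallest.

109, 53, 32, 21 bp

NotI sites (GCGGCCGC) start at positions 108, 161, 182.
NotI cuts after base 2 of each site, so after positions 109, 162, 183.
Linear molecule, 3 cuts → 4 fragments:
  1–109 → 109 bp
  110–162 → 53 bp
  163–183 → 21 bp
  184–215 → 32 bp
Sorted largest to smallest: 109, 53, 32, 21 bp.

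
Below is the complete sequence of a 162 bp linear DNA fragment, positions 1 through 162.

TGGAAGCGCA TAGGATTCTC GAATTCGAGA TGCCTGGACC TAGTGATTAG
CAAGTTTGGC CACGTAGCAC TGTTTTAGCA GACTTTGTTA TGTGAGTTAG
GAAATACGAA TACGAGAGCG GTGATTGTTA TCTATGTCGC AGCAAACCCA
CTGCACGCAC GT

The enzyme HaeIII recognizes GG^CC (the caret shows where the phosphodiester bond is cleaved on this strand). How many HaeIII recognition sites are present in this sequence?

1

GGCC occurs starting at position 58.
HaeIII cuts at 1 site.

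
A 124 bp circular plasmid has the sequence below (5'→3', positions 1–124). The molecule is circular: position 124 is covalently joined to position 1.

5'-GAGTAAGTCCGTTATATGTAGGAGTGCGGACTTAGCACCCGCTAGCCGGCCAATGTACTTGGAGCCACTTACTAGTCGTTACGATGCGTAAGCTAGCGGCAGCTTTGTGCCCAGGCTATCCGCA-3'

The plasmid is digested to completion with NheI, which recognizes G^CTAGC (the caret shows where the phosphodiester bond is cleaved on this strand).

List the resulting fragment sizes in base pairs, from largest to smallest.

73, 51 bp

NheI sites (GCTAGC) start at positions 41, 92.
NheI cuts after the first base of each site, so after positions 41, 92.
Circular molecule, 2 cuts → 2 fragments:
  42–92 → 51 bp
  93–124 then 1–41 → 32 + 41 = 73 bp
Sorted largest to smallest: 73, 51 bp.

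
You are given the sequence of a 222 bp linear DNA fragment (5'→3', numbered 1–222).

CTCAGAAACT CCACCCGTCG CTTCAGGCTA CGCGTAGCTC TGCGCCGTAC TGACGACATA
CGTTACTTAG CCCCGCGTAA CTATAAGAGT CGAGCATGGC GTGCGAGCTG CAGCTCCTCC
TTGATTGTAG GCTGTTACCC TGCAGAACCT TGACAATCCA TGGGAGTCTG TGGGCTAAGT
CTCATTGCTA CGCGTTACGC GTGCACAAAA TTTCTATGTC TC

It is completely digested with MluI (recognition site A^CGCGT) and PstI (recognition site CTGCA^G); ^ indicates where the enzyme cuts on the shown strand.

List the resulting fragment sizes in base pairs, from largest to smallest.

MluI sites (ACGCGT) start at positions 30, 190, 197.
MluI cuts after the first base of each site, so after positions 30, 190, 197.
PstI sites (CTGCAG) start at positions 108, 140.
PstI cuts after base 5 of each site (before the last base), so after positions 112, 144.
Combined cut positions: 30, 112, 144, 190, 197.
Linear molecule, 5 cuts → 6 fragments:
  1–30 → 30 bp
  31–112 → 82 bp
  113–144 → 32 bp
  145–190 → 46 bp
  191–197 → 7 bp
  198–222 → 25 bp
Sorted largest to smallest: 82, 46, 32, 30, 25, 7 bp.

82, 46, 32, 30, 25, 7 bp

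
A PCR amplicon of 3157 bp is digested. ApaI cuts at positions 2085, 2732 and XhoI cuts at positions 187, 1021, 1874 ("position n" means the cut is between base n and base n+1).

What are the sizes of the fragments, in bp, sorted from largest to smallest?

Combined cut positions (sorted): 187, 1021, 1874, 2085, 2732.
Linear molecule, 5 cuts → 6 fragments:
  187 − 0 = 187 bp
  1021 − 187 = 834 bp
  1874 − 1021 = 853 bp
  2085 − 1874 = 211 bp
  2732 − 2085 = 647 bp
  3157 − 2732 = 425 bp
Sorted largest to smallest: 853, 834, 647, 425, 211, 187 bp.

853, 834, 647, 425, 211, 187 bp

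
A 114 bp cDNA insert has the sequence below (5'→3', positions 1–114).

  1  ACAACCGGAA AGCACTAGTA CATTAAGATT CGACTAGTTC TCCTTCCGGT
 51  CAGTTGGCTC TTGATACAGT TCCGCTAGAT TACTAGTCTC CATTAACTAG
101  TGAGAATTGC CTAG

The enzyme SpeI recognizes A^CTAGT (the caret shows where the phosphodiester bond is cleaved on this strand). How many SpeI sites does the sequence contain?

4

ACTAGT occurs starting at positions 14, 33, 82, 96.
SpeI cuts at 4 sites.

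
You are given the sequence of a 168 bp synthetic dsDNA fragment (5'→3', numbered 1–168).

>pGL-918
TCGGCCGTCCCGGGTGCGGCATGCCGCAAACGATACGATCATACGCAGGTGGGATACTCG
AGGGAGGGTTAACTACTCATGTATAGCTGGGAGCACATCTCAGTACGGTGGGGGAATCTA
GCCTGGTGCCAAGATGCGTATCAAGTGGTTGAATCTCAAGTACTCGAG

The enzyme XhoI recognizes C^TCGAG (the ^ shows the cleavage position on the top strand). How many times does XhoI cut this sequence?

2

CTCGAG occurs starting at positions 57, 163.
XhoI cuts at 2 sites.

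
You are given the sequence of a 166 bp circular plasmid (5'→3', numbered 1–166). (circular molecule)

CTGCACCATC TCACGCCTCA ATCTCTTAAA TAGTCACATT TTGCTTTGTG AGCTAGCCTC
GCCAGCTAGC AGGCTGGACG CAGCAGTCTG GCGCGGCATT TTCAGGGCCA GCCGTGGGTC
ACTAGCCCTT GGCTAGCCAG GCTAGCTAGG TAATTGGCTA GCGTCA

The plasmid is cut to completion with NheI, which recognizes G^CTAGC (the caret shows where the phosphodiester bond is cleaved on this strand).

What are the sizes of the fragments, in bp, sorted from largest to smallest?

67, 61, 16, 13, 9 bp

NheI sites (GCTAGC) start at positions 52, 65, 132, 141, 157.
NheI cuts after the first base of each site, so after positions 52, 65, 132, 141, 157.
Circular molecule, 5 cuts → 5 fragments:
  53–65 → 13 bp
  66–132 → 67 bp
  133–141 → 9 bp
  142–157 → 16 bp
  158–166 then 1–52 → 9 + 52 = 61 bp
Sorted largest to smallest: 67, 61, 16, 13, 9 bp.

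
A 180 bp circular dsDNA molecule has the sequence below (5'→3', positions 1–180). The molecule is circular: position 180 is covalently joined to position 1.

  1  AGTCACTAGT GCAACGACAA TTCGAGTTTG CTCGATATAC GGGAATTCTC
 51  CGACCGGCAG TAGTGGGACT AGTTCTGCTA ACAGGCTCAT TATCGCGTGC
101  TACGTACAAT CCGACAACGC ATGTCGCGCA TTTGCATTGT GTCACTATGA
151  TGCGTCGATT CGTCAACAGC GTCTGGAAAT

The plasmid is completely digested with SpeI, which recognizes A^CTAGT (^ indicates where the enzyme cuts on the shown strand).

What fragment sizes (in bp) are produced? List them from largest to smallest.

SpeI sites (ACTAGT) start at positions 5, 68.
SpeI cuts after the first base of each site, so after positions 5, 68.
Circular molecule, 2 cuts → 2 fragments:
  6–68 → 63 bp
  69–180 then 1–5 → 112 + 5 = 117 bp
Sorted largest to smallest: 117, 63 bp.

117, 63 bp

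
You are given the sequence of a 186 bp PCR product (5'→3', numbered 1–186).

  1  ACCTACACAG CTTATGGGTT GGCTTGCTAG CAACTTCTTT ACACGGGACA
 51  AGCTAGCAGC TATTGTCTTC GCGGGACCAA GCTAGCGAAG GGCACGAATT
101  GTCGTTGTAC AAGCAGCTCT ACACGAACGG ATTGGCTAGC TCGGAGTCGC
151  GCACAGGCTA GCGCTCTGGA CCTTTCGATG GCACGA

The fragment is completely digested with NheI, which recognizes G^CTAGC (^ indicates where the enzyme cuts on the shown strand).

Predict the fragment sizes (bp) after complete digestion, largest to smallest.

NheI sites (GCTAGC) start at positions 26, 52, 81, 135, 157.
NheI cuts after the first base of each site, so after positions 26, 52, 81, 135, 157.
Linear molecule, 5 cuts → 6 fragments:
  1–26 → 26 bp
  27–52 → 26 bp
  53–81 → 29 bp
  82–135 → 54 bp
  136–157 → 22 bp
  158–186 → 29 bp
Sorted largest to smallest: 54, 29, 29, 26, 26, 22 bp.

54, 29, 29, 26, 26, 22 bp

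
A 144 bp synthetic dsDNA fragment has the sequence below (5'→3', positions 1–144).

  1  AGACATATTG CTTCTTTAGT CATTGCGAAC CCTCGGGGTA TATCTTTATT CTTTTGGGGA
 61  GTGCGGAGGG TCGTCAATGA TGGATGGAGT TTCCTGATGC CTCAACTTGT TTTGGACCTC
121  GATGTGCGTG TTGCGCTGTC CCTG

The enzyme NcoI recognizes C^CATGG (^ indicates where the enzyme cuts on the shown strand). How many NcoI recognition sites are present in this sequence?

0

No occurrence of CCATGG is present in the sequence.
NcoI does not cut: 0 sites.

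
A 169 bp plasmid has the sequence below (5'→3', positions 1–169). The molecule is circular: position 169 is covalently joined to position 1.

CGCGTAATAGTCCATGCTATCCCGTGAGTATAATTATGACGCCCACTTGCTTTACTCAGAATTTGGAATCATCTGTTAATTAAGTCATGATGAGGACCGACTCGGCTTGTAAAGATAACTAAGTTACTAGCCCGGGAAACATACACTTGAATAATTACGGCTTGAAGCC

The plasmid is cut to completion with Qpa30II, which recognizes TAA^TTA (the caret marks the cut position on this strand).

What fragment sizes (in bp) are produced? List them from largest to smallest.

75, 48, 46 bp

Qpa30II sites (TAATTA) start at positions 31, 77, 152.
Qpa30II cuts after base 3 of each site, so after positions 33, 79, 154.
Circular molecule, 3 cuts → 3 fragments:
  34–79 → 46 bp
  80–154 → 75 bp
  155–169 then 1–33 → 15 + 33 = 48 bp
Sorted largest to smallest: 75, 48, 46 bp.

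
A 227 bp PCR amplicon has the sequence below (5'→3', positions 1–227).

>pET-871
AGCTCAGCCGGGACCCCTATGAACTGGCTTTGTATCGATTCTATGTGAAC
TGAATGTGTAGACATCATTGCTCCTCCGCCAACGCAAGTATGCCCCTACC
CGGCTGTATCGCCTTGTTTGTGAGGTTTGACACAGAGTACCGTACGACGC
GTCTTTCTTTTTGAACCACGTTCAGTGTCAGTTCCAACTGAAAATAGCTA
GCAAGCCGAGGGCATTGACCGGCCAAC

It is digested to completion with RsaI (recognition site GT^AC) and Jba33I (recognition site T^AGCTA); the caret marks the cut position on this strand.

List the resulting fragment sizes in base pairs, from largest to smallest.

138, 52, 32, 5 bp

RsaI sites (GTAC) start at positions 137, 142.
RsaI cuts after base 2 of each site, so after positions 138, 143.
The Jba33I site (TAGCTA) starts at position 195.
Jba33I cuts after the first base of each site, so after position 195.
Combined cut positions: 138, 143, 195.
Linear molecule, 3 cuts → 4 fragments:
  1–138 → 138 bp
  139–143 → 5 bp
  144–195 → 52 bp
  196–227 → 32 bp
Sorted largest to smallest: 138, 52, 32, 5 bp.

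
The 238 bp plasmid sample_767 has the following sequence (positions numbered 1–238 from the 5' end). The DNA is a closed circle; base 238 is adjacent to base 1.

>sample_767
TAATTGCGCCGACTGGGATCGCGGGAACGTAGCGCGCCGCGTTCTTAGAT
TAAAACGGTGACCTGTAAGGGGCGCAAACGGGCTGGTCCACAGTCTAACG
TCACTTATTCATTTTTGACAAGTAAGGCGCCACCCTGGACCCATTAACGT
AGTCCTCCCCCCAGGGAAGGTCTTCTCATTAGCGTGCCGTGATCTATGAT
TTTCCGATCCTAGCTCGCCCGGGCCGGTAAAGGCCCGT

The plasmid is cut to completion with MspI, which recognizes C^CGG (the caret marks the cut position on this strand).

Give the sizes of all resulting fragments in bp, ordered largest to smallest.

MspI sites (CCGG) start at positions 219, 224.
MspI cuts after the first base of each site, so after positions 219, 224.
Circular molecule, 2 cuts → 2 fragments:
  220–224 → 5 bp
  225–238 then 1–219 → 14 + 219 = 233 bp
Sorted largest to smallest: 233, 5 bp.

233, 5 bp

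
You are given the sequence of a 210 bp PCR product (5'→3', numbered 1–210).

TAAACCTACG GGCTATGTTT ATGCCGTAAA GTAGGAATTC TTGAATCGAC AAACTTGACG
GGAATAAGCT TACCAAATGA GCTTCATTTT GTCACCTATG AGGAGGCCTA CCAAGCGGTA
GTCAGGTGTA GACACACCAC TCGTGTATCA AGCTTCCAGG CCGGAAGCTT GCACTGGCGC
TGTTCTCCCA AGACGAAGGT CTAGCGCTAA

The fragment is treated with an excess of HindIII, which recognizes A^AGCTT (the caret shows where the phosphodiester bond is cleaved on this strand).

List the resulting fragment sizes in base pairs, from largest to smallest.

HindIII sites (AAGCTT) start at positions 66, 150, 165.
HindIII cuts after the first base of each site, so after positions 66, 150, 165.
Linear molecule, 3 cuts → 4 fragments:
  1–66 → 66 bp
  67–150 → 84 bp
  151–165 → 15 bp
  166–210 → 45 bp
Sorted largest to smallest: 84, 66, 45, 15 bp.

84, 66, 45, 15 bp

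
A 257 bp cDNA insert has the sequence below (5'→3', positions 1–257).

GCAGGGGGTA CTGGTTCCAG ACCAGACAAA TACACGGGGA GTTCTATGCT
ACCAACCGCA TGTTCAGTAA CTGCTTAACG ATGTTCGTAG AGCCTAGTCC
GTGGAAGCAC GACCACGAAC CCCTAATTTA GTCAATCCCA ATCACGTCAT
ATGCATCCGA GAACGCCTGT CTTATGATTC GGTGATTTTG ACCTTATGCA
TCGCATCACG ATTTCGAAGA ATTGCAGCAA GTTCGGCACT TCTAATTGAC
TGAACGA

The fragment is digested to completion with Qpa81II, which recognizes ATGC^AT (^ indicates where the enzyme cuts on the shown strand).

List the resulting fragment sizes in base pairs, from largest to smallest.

154, 58, 45 bp

Qpa81II sites (ATGCAT) start at positions 151, 196.
Qpa81II cuts after base 4 of each site, so after positions 154, 199.
Linear molecule, 2 cuts → 3 fragments:
  1–154 → 154 bp
  155–199 → 45 bp
  200–257 → 58 bp
Sorted largest to smallest: 154, 58, 45 bp.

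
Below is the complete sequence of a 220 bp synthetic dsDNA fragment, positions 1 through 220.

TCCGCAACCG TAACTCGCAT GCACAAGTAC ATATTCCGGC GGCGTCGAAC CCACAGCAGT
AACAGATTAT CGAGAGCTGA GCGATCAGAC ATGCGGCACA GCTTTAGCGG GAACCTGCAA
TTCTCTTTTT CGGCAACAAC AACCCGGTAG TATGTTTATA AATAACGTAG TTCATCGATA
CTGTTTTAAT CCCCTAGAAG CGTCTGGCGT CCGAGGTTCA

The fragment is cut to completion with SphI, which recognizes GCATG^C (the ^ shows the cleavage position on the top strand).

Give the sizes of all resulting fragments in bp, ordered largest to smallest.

199, 21 bp

The SphI site (GCATGC) starts at position 17.
SphI cuts after base 5 of each site (before the last base), so after position 21.
Linear molecule, 1 cut → 2 fragments:
  1–21 → 21 bp
  22–220 → 199 bp
Sorted largest to smallest: 199, 21 bp.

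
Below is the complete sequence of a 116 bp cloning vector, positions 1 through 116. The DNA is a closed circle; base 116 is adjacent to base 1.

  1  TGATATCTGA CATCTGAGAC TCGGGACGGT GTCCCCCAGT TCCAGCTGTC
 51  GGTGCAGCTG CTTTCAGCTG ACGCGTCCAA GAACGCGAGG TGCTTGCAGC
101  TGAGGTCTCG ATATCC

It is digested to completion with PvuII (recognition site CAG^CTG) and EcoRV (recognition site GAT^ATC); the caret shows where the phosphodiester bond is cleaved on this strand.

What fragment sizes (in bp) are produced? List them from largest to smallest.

PvuII sites (CAGCTG) start at positions 43, 55, 65, 97.
PvuII cuts after base 3 of each site, so after positions 45, 57, 67, 99.
EcoRV sites (GATATC) start at positions 2, 110.
EcoRV cuts after base 3 of each site, so after positions 4, 112.
Combined cut positions: 4, 45, 57, 67, 99, 112.
Circular molecule, 6 cuts → 6 fragments:
  5–45 → 41 bp
  46–57 → 12 bp
  58–67 → 10 bp
  68–99 → 32 bp
  100–112 → 13 bp
  113–116 then 1–4 → 4 + 4 = 8 bp
Sorted largest to smallest: 41, 32, 13, 12, 10, 8 bp.

41, 32, 13, 12, 10, 8 bp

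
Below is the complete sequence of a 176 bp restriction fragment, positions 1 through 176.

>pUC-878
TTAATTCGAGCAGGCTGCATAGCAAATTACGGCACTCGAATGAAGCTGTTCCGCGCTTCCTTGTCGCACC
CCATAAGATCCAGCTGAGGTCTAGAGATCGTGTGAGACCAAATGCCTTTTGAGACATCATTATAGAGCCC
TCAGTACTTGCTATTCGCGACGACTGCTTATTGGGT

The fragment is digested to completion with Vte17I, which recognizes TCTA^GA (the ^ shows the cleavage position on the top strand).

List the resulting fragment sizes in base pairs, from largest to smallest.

The Vte17I site (TCTAGA) starts at position 90.
Vte17I cuts after base 4 of each site, so after position 93.
Linear molecule, 1 cut → 2 fragments:
  1–93 → 93 bp
  94–176 → 83 bp
Sorted largest to smallest: 93, 83 bp.

93, 83 bp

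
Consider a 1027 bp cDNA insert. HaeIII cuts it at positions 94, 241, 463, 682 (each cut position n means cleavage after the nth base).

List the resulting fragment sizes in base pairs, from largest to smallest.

Linear molecule, 4 cuts → 5 fragments:
  94 − 0 = 94 bp
  241 − 94 = 147 bp
  463 − 241 = 222 bp
  682 − 463 = 219 bp
  1027 − 682 = 345 bp
Sorted largest to smallest: 345, 222, 219, 147, 94 bp.

345, 222, 219, 147, 94 bp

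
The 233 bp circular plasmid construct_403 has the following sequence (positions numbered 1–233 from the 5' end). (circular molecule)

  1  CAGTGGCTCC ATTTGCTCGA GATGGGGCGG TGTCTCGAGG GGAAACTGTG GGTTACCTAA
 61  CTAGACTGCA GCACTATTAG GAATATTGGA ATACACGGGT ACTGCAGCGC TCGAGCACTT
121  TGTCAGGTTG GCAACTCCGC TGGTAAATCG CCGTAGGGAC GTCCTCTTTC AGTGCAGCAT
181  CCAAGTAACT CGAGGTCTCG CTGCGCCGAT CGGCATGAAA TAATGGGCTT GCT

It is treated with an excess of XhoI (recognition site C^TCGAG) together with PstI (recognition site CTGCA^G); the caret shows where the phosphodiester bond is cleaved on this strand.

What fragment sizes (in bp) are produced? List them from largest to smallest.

79, 60, 36, 36, 18, 4 bp

XhoI sites (CTCGAG) start at positions 16, 34, 110, 189.
XhoI cuts after the first base of each site, so after positions 16, 34, 110, 189.
PstI sites (CTGCAG) start at positions 66, 102.
PstI cuts after base 5 of each site (before the last base), so after positions 70, 106.
Combined cut positions: 16, 34, 70, 106, 110, 189.
Circular molecule, 6 cuts → 6 fragments:
  17–34 → 18 bp
  35–70 → 36 bp
  71–106 → 36 bp
  107–110 → 4 bp
  111–189 → 79 bp
  190–233 then 1–16 → 44 + 16 = 60 bp
Sorted largest to smallest: 79, 60, 36, 36, 18, 4 bp.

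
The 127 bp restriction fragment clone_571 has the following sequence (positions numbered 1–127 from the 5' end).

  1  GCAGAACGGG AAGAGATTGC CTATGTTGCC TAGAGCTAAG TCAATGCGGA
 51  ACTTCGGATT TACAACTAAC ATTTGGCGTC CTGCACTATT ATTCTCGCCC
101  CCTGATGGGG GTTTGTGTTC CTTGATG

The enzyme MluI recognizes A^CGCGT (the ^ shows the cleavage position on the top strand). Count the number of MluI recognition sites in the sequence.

0

No occurrence of ACGCGT is present in the sequence.
MluI does not cut: 0 sites.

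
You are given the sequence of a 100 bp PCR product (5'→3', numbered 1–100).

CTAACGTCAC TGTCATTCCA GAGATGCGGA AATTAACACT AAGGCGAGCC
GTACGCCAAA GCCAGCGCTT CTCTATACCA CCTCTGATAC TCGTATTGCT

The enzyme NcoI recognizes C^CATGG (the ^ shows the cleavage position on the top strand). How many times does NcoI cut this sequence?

0

No occurrence of CCATGG is present in the sequence.
NcoI does not cut: 0 sites.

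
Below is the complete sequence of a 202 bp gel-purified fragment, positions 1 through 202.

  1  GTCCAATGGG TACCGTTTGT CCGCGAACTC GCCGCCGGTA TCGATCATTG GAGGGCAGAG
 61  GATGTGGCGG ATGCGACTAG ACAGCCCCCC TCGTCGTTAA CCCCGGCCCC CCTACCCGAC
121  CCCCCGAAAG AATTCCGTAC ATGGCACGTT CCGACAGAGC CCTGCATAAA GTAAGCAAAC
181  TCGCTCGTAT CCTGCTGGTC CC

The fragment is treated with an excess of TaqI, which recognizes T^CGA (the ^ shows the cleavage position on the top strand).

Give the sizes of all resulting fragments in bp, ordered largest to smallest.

The TaqI site (TCGA) starts at position 41.
TaqI cuts after the first base of each site, so after position 41.
Linear molecule, 1 cut → 2 fragments:
  1–41 → 41 bp
  42–202 → 161 bp
Sorted largest to smallest: 161, 41 bp.

161, 41 bp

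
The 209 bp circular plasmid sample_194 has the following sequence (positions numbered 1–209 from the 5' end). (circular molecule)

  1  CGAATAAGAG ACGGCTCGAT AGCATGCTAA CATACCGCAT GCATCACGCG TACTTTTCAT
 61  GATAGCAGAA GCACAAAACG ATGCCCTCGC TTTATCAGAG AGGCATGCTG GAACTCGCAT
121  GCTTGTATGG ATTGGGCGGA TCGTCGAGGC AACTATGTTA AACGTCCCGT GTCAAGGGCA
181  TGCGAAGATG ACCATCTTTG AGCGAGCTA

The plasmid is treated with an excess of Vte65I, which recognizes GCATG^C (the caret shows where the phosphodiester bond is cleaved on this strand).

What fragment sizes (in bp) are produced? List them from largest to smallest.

66, 61, 53, 15, 14 bp

Vte65I sites (GCATGC) start at positions 22, 37, 103, 117, 178.
Vte65I cuts after base 5 of each site (before the last base), so after positions 26, 41, 107, 121, 182.
Circular molecule, 5 cuts → 5 fragments:
  27–41 → 15 bp
  42–107 → 66 bp
  108–121 → 14 bp
  122–182 → 61 bp
  183–209 then 1–26 → 27 + 26 = 53 bp
Sorted largest to smallest: 66, 61, 53, 15, 14 bp.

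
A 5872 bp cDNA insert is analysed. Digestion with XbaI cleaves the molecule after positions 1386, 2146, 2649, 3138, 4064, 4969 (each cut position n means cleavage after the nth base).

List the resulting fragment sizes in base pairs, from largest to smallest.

1386, 926, 905, 903, 760, 503, 489 bp

Linear molecule, 6 cuts → 7 fragments:
  1386 − 0 = 1386 bp
  2146 − 1386 = 760 bp
  2649 − 2146 = 503 bp
  3138 − 2649 = 489 bp
  4064 − 3138 = 926 bp
  4969 − 4064 = 905 bp
  5872 − 4969 = 903 bp
Sorted largest to smallest: 1386, 926, 905, 903, 760, 503, 489 bp.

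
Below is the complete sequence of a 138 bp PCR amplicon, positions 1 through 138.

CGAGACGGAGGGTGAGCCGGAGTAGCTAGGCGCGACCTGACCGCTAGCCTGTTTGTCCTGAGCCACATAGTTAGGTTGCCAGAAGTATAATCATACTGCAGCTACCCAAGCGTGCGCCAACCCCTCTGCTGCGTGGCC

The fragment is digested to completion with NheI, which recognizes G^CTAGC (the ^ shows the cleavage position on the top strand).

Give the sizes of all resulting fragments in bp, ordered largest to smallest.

95, 43 bp

The NheI site (GCTAGC) starts at position 43.
NheI cuts after the first base of each site, so after position 43.
Linear molecule, 1 cut → 2 fragments:
  1–43 → 43 bp
  44–138 → 95 bp
Sorted largest to smallest: 95, 43 bp.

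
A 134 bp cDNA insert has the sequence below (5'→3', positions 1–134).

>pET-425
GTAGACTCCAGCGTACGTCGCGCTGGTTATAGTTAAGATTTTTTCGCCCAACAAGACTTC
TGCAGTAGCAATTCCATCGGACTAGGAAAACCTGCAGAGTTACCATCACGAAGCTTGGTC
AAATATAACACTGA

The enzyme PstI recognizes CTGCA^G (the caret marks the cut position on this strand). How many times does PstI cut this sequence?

CTGCAG occurs starting at positions 60, 92.
PstI cuts at 2 sites.

2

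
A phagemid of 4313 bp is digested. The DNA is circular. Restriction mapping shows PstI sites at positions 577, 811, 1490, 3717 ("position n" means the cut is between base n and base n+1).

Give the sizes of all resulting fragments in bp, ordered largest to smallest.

2227, 1173, 679, 234 bp

Circular molecule, 4 cuts → 4 fragments:
  811 − 577 = 234 bp
  1490 − 811 = 679 bp
  3717 − 1490 = 2227 bp
  wrap: 4313 − 3717 + 577 = 1173 bp
Sorted largest to smallest: 2227, 1173, 679, 234 bp.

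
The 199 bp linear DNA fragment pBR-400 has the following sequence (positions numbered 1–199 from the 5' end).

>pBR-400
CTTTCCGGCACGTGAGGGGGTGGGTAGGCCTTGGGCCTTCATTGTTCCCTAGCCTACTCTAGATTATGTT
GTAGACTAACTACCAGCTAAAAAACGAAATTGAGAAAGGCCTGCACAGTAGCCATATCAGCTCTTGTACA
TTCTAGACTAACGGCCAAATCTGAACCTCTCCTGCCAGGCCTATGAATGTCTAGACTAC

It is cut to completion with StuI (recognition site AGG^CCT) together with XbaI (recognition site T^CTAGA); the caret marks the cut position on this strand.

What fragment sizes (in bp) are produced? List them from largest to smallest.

StuI sites (AGGCCT) start at positions 26, 107, 177.
StuI cuts after base 3 of each site, so after positions 28, 109, 179.
XbaI sites (TCTAGA) start at positions 58, 142, 190.
XbaI cuts after the first base of each site, so after positions 58, 142, 190.
Combined cut positions: 28, 58, 109, 142, 179, 190.
Linear molecule, 6 cuts → 7 fragments:
  1–28 → 28 bp
  29–58 → 30 bp
  59–109 → 51 bp
  110–142 → 33 bp
  143–179 → 37 bp
  180–190 → 11 bp
  191–199 → 9 bp
Sorted largest to smallest: 51, 37, 33, 30, 28, 11, 9 bp.

51, 37, 33, 30, 28, 11, 9 bp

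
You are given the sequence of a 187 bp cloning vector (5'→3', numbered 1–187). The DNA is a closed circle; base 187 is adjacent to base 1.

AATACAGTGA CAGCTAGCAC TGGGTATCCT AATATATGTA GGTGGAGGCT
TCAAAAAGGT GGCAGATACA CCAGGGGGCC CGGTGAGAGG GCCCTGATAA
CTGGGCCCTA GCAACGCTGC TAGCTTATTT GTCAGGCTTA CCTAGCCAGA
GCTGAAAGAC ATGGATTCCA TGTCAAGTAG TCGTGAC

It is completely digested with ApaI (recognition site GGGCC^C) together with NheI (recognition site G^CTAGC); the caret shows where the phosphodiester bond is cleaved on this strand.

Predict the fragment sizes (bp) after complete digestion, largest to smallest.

ApaI sites (GGGCCC) start at positions 76, 89, 103.
ApaI cuts after base 5 of each site (before the last base), so after positions 80, 93, 107.
NheI sites (GCTAGC) start at positions 13, 119.
NheI cuts after the first base of each site, so after positions 13, 119.
Combined cut positions: 13, 80, 93, 107, 119.
Circular molecule, 5 cuts → 5 fragments:
  14–80 → 67 bp
  81–93 → 13 bp
  94–107 → 14 bp
  108–119 → 12 bp
  120–187 then 1–13 → 68 + 13 = 81 bp
Sorted largest to smallest: 81, 67, 14, 13, 12 bp.

81, 67, 14, 13, 12 bp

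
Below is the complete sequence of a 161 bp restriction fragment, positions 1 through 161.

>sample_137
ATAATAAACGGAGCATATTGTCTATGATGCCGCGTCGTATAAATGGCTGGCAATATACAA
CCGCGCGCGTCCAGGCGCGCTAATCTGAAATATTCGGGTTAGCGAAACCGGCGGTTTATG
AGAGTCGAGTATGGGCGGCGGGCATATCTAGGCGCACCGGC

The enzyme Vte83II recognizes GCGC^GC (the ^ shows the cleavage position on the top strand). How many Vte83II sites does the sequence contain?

GCGCGC occurs starting at positions 63, 75.
Vte83II cuts at 2 sites.

2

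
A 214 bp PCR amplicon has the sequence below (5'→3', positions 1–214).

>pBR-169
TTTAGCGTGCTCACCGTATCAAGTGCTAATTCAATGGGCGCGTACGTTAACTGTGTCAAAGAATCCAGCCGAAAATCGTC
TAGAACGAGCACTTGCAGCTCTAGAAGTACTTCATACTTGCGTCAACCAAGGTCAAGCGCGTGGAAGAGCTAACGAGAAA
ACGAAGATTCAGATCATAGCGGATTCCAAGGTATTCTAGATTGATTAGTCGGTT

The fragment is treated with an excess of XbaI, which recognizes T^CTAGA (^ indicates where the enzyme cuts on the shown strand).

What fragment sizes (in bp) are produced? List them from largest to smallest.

XbaI sites (TCTAGA) start at positions 79, 100, 195.
XbaI cuts after the first base of each site, so after positions 79, 100, 195.
Linear molecule, 3 cuts → 4 fragments:
  1–79 → 79 bp
  80–100 → 21 bp
  101–195 → 95 bp
  196–214 → 19 bp
Sorted largest to smallest: 95, 79, 21, 19 bp.

95, 79, 21, 19 bp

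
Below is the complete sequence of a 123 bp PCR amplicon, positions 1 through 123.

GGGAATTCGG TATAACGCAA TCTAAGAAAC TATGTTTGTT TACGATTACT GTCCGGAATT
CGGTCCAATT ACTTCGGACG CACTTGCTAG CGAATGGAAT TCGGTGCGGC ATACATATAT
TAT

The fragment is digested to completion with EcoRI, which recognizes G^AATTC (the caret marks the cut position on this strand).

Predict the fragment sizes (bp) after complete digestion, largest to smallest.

53, 41, 26, 3 bp

EcoRI sites (GAATTC) start at positions 3, 56, 97.
EcoRI cuts after the first base of each site, so after positions 3, 56, 97.
Linear molecule, 3 cuts → 4 fragments:
  1–3 → 3 bp
  4–56 → 53 bp
  57–97 → 41 bp
  98–123 → 26 bp
Sorted largest to smallest: 53, 41, 26, 3 bp.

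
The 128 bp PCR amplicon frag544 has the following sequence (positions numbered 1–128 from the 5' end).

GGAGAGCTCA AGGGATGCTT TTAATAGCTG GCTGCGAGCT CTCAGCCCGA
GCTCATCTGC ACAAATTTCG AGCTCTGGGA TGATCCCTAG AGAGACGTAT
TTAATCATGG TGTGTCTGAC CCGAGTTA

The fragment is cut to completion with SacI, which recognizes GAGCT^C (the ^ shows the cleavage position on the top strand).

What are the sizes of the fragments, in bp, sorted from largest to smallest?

SacI sites (GAGCTC) start at positions 4, 36, 49, 70.
SacI cuts after base 5 of each site (before the last base), so after positions 8, 40, 53, 74.
Linear molecule, 4 cuts → 5 fragments:
  1–8 → 8 bp
  9–40 → 32 bp
  41–53 → 13 bp
  54–74 → 21 bp
  75–128 → 54 bp
Sorted largest to smallest: 54, 32, 21, 13, 8 bp.

54, 32, 21, 13, 8 bp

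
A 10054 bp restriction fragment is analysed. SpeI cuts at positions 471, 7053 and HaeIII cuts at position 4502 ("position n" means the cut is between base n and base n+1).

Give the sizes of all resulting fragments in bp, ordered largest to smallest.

4031, 3001, 2551, 471 bp

Combined cut positions (sorted): 471, 4502, 7053.
Linear molecule, 3 cuts → 4 fragments:
  471 − 0 = 471 bp
  4502 − 471 = 4031 bp
  7053 − 4502 = 2551 bp
  10054 − 7053 = 3001 bp
Sorted largest to smallest: 4031, 3001, 2551, 471 bp.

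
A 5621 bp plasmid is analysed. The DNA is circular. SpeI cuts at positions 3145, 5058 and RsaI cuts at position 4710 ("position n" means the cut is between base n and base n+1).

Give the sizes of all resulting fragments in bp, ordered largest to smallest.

3708, 1565, 348 bp

Combined cut positions (sorted): 3145, 4710, 5058.
Circular molecule, 3 cuts → 3 fragments:
  4710 − 3145 = 1565 bp
  5058 − 4710 = 348 bp
  wrap: 5621 − 5058 + 3145 = 3708 bp
Sorted largest to smallest: 3708, 1565, 348 bp.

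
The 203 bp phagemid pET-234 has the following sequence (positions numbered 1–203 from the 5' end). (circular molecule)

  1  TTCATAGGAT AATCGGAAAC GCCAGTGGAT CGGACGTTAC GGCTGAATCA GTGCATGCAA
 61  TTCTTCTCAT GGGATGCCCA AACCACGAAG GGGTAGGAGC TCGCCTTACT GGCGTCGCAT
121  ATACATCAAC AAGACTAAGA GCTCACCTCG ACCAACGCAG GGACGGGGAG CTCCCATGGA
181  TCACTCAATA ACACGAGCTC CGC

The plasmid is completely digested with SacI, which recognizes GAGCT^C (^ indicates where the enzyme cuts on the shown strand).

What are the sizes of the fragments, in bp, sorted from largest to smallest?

105, 42, 29, 27 bp

SacI sites (GAGCTC) start at positions 97, 139, 168, 195.
SacI cuts after base 5 of each site (before the last base), so after positions 101, 143, 172, 199.
Circular molecule, 4 cuts → 4 fragments:
  102–143 → 42 bp
  144–172 → 29 bp
  173–199 → 27 bp
  200–203 then 1–101 → 4 + 101 = 105 bp
Sorted largest to smallest: 105, 42, 29, 27 bp.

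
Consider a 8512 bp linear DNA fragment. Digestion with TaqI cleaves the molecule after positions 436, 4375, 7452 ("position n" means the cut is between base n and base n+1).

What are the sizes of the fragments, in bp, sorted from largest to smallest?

Linear molecule, 3 cuts → 4 fragments:
  436 − 0 = 436 bp
  4375 − 436 = 3939 bp
  7452 − 4375 = 3077 bp
  8512 − 7452 = 1060 bp
Sorted largest to smallest: 3939, 3077, 1060, 436 bp.

3939, 3077, 1060, 436 bp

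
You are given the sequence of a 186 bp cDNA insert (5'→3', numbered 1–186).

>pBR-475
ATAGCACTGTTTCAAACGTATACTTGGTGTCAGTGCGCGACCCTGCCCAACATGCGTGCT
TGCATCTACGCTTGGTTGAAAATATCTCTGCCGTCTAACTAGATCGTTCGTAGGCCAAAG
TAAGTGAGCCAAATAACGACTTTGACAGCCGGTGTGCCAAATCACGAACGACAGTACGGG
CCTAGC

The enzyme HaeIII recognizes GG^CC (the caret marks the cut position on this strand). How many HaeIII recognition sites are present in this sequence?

GGCC occurs starting at positions 113, 179.
HaeIII cuts at 2 sites.

2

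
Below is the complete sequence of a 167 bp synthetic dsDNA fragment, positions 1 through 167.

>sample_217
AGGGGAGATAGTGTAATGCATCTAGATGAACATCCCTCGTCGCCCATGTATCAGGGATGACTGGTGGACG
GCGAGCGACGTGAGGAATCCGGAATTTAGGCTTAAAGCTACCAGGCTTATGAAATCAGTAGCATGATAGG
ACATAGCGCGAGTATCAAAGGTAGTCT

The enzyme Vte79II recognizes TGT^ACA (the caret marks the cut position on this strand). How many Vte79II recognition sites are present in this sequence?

0

No occurrence of TGTACA is present in the sequence.
Vte79II does not cut: 0 sites.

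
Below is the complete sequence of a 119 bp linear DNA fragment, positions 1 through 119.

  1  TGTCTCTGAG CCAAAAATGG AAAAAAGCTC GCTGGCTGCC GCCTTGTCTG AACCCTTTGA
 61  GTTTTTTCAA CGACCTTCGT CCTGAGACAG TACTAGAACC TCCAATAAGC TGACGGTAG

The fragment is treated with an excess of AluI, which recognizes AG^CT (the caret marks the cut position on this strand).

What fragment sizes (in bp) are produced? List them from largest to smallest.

82, 27, 10 bp

AluI sites (AGCT) start at positions 26, 108.
AluI cuts after base 2 of each site, so after positions 27, 109.
Linear molecule, 2 cuts → 3 fragments:
  1–27 → 27 bp
  28–109 → 82 bp
  110–119 → 10 bp
Sorted largest to smallest: 82, 27, 10 bp.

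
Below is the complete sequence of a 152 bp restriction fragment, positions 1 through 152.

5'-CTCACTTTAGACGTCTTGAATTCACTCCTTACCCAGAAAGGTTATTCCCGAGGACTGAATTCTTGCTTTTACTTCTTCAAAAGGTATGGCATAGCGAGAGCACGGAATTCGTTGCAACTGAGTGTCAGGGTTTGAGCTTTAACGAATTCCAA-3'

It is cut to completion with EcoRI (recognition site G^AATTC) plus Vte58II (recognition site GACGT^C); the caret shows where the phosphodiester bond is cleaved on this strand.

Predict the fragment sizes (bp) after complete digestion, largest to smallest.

48, 39, 39, 14, 8, 4 bp

EcoRI sites (GAATTC) start at positions 18, 57, 105, 144.
EcoRI cuts after the first base of each site, so after positions 18, 57, 105, 144.
The Vte58II site (GACGTC) starts at position 10.
Vte58II cuts after base 5 of each site (before the last base), so after position 14.
Combined cut positions: 14, 18, 57, 105, 144.
Linear molecule, 5 cuts → 6 fragments:
  1–14 → 14 bp
  15–18 → 4 bp
  19–57 → 39 bp
  58–105 → 48 bp
  106–144 → 39 bp
  145–152 → 8 bp
Sorted largest to smallest: 48, 39, 39, 14, 8, 4 bp.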